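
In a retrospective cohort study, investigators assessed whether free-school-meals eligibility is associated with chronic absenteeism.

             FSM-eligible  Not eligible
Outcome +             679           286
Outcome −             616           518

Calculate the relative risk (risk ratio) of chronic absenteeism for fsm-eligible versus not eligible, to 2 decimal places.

Reading the table with exposure as columns: a = 679 (FSM-eligible, case), b = 616 (FSM-eligible, non-case), c = 286 (Not eligible, case), d = 518.
Risk in exposed = 679/1295 = 0.52432; risk in unexposed = 286/804 = 0.35572.
RR = 0.52432 / 0.35572 = 1.47397
The risk among the exposed is 1.47 times that among the unexposed.

1.47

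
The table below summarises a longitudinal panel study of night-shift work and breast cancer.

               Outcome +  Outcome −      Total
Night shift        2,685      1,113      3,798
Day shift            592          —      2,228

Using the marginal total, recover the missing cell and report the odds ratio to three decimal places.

The missing cell is in the unexposed row: 2228 − 592 = 1636.
So a = 2685, b = 1113, c = 592, d = 1636.
OR = (a·d)/(b·c) = (2685 × 1636) / (1113 × 592) = 4392660 / 658896 = 6.66670

6.667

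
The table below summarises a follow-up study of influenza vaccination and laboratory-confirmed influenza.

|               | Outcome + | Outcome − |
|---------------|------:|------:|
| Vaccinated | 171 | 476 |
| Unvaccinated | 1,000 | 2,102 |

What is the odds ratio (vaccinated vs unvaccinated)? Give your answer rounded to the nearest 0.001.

Cells: a = 171, b = 476, c = 1000, d = 2102.
OR = (a·d)/(b·c) = (171 × 2102) / (476 × 1000) = 359442 / 476000 = 0.75513
Exposure is associated with lower odds of laboratory-confirmed influenza (OR = 0.76 < 1).

0.755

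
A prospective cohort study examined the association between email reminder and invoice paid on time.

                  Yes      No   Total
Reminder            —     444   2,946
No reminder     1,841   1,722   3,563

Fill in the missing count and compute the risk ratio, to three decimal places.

1.644

The missing cell is in the exposed row: 2946 − 444 = 2502.
So a = 2502, b = 444, c = 1841, d = 1722.
RR = [a/(a+b)] / [c/(c+d)] = (2502/2946) / (1841/3563) = 0.84929/0.51670 = 1.64368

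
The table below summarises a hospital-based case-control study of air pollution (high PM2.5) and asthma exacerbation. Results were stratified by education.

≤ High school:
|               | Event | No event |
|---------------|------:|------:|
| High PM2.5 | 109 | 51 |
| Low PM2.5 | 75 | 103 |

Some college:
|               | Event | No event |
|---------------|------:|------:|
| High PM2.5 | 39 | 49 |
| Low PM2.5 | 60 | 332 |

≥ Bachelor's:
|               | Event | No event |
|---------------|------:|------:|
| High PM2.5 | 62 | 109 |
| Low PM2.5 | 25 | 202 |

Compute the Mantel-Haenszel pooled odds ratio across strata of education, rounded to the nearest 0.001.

3.774

OR_MH = Σ(aᵢdᵢ/nᵢ) / Σ(bᵢcᵢ/nᵢ), where nᵢ is the stratum total.
Stratum 1 (≤ High school): n = 338; a·d/n = 109·103/338 = 33.2160; b·c/n = 51·75/338 = 11.3166
Stratum 2 (Some college): n = 480; a·d/n = 39·332/480 = 26.9750; b·c/n = 49·60/480 = 6.1250
Stratum 3 (≥ Bachelor's): n = 398; a·d/n = 62·202/398 = 31.4673; b·c/n = 109·25/398 = 6.8467
OR_MH = (33.2160 + 26.9750 + 31.4673) / (11.3166 + 6.1250 + 6.8467) = 91.6583 / 24.2883 = 3.77376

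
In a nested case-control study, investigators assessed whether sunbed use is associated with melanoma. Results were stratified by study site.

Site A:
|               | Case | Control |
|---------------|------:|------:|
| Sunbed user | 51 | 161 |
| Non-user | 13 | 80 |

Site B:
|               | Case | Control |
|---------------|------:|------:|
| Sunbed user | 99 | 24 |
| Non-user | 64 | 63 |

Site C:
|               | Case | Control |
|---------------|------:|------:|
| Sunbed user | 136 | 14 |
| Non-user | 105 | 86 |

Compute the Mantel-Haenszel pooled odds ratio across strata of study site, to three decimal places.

4.194

OR_MH = Σ(aᵢdᵢ/nᵢ) / Σ(bᵢcᵢ/nᵢ), where nᵢ is the stratum total.
Stratum 1 (Site A): n = 305; a·d/n = 51·80/305 = 13.3770; b·c/n = 161·13/305 = 6.8623
Stratum 2 (Site B): n = 250; a·d/n = 99·63/250 = 24.9480; b·c/n = 24·64/250 = 6.1440
Stratum 3 (Site C): n = 341; a·d/n = 136·86/341 = 34.2991; b·c/n = 14·105/341 = 4.3109
OR_MH = (13.3770 + 24.9480 + 34.2991) / (6.8623 + 6.1440 + 4.3109) = 72.6242 / 17.3171 = 4.19377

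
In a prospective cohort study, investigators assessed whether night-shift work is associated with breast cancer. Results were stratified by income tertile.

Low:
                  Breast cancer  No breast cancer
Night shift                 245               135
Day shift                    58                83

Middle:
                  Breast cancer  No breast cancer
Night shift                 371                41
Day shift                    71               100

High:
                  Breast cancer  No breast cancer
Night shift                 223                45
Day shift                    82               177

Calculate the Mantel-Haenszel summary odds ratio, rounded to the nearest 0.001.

OR_MH = Σ(aᵢdᵢ/nᵢ) / Σ(bᵢcᵢ/nᵢ), where nᵢ is the stratum total.
Stratum 1 (Low): n = 521; a·d/n = 245·83/521 = 39.0307; b·c/n = 135·58/521 = 15.0288
Stratum 2 (Middle): n = 583; a·d/n = 371·100/583 = 63.6364; b·c/n = 41·71/583 = 4.9931
Stratum 3 (High): n = 527; a·d/n = 223·177/527 = 74.8975; b·c/n = 45·82/527 = 7.0019
OR_MH = (39.0307 + 63.6364 + 74.8975) / (15.0288 + 4.9931 + 7.0019) = 177.5646 / 27.0238 = 6.57067

6.571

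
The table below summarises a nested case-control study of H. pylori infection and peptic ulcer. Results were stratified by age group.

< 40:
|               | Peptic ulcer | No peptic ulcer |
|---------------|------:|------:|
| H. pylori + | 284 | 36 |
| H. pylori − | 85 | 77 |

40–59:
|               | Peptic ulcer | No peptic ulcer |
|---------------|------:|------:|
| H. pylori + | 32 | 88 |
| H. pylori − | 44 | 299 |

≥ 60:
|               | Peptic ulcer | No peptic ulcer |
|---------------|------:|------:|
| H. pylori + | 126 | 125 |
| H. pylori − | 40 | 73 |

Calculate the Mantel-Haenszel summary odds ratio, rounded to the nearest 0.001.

3.210

OR_MH = Σ(aᵢdᵢ/nᵢ) / Σ(bᵢcᵢ/nᵢ), where nᵢ is the stratum total.
Stratum 1 (< 40): n = 482; a·d/n = 284·77/482 = 45.3693; b·c/n = 36·85/482 = 6.3485
Stratum 2 (40–59): n = 463; a·d/n = 32·299/463 = 20.6652; b·c/n = 88·44/463 = 8.3629
Stratum 3 (≥ 60): n = 364; a·d/n = 126·73/364 = 25.2692; b·c/n = 125·40/364 = 13.7363
OR_MH = (45.3693 + 20.6652 + 25.2692) / (6.3485 + 8.3629 + 13.7363) = 91.3038 / 28.4477 = 3.20953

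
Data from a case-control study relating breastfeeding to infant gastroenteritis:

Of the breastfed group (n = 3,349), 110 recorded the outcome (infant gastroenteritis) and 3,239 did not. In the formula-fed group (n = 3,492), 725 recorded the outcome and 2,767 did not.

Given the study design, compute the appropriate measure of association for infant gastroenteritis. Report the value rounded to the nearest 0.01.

0.13

From the description: a = 110, b = 3239, c = 725, d = 2767.
This is a case-control study: participants were sampled on outcome status, so risks in the source population cannot be estimated directly — relative risk is not valid here. The odds ratio is the appropriate measure.
OR = (a·d)/(b·c) = (110 × 2767) / (3239 × 725) = 304370 / 2348275 = 0.12961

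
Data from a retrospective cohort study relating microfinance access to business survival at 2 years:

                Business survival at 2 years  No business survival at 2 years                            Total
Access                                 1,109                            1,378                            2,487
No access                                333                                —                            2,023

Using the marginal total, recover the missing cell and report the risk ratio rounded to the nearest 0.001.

The missing cell is in the unexposed row: 2023 − 333 = 1690.
So a = 1109, b = 1378, c = 333, d = 1690.
RR = [a/(a+b)] / [c/(c+d)] = (1109/2487) / (333/2023) = 0.44592/0.16461 = 2.70899

2.709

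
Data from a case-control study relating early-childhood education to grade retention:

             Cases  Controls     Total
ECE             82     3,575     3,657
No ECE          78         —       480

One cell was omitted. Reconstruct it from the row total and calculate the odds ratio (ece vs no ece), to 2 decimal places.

The missing cell is in the unexposed row: 480 − 78 = 402.
So a = 82, b = 3575, c = 78, d = 402.
OR = (a·d)/(b·c) = (82 × 402) / (3575 × 78) = 32964 / 278850 = 0.11821

0.12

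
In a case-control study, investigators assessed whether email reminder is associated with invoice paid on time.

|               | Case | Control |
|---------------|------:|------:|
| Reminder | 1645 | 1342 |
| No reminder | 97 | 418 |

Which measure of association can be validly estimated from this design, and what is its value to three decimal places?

5.282

Cells: a = 1645, b = 1342, c = 97, d = 418.
This is a case-control study: participants were sampled on outcome status, so risks in the source population cannot be estimated directly — relative risk is not valid here. The odds ratio is the appropriate measure.
OR = (a·d)/(b·c) = (1645 × 418) / (1342 × 97) = 687610 / 130174 = 5.28224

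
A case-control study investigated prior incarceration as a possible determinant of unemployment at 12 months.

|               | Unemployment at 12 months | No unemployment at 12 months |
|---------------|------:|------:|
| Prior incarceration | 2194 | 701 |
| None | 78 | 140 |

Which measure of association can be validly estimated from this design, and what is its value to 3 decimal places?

5.618

Cells: a = 2194, b = 701, c = 78, d = 140.
This is a case-control study: participants were sampled on outcome status, so risks in the source population cannot be estimated directly — relative risk is not valid here. The odds ratio is the appropriate measure.
OR = (a·d)/(b·c) = (2194 × 140) / (701 × 78) = 307160 / 54678 = 5.61762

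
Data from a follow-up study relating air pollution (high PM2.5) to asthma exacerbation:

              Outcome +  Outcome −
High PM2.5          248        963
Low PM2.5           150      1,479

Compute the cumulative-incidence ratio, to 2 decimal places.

2.22

Cells: a = 248, b = 963, c = 150, d = 1479.
Risk in exposed = 248/1211 = 0.20479; risk in unexposed = 150/1629 = 0.09208.
RR = 0.20479 / 0.09208 = 2.22401
The risk among the exposed is 2.22 times that among the unexposed.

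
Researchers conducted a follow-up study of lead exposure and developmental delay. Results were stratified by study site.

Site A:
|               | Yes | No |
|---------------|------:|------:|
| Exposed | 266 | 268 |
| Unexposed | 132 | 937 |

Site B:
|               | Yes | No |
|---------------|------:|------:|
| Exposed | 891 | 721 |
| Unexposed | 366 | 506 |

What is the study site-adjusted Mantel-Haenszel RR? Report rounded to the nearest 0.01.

1.74

RR_MH = Σ(aᵢ·n₀ᵢ/nᵢ) / Σ(cᵢ·n₁ᵢ/nᵢ), with n₁ᵢ = aᵢ+bᵢ (exposed), n₀ᵢ = cᵢ+dᵢ (unexposed), nᵢ = n₁ᵢ+n₀ᵢ.
Stratum 1 (Site A): n₁ = 534, n₀ = 1069, n = 1603; a·n₀/n = 266·1069/1603 = 177.3886; c·n₁/n = 132·534/1603 = 43.9726
Stratum 2 (Site B): n₁ = 1612, n₀ = 872, n = 2484; a·n₀/n = 891·872/2484 = 312.7826; c·n₁/n = 366·1612/2484 = 237.5169
RR_MH = (177.3886 + 312.7826) / (43.9726 + 237.5169) = 490.1713 / 281.4895 = 1.74135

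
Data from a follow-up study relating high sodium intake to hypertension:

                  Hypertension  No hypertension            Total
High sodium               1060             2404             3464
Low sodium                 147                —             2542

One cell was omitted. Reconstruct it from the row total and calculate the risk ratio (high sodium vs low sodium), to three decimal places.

The missing cell is in the unexposed row: 2542 − 147 = 2395.
So a = 1060, b = 2404, c = 147, d = 2395.
RR = [a/(a+b)] / [c/(c+d)] = (1060/3464) / (147/2542) = 0.30600/0.05783 = 5.29159

5.292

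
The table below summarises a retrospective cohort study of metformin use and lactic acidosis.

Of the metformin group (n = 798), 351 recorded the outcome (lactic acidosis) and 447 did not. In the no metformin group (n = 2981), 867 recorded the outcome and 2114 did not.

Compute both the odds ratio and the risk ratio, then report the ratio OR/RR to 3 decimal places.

From the description: a = 351, b = 447, c = 867, d = 2114.
OR = (351·2114)/(447·867) = 742014/387549 = 1.91463
Risk in exposed = 351/798 = 0.43985; risk in unexposed = 867/2981 = 0.29084; RR = 1.51233
OR/RR = 1.91463 / 1.51233 = 1.26601
The outcome is not rare, so the OR lies further from 1 than the RR.

1.266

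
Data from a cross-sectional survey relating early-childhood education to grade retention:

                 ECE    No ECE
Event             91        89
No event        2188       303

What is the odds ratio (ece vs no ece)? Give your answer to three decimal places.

0.142

Reading the table with exposure as columns: a = 91 (ECE, case), b = 2188 (ECE, non-case), c = 89 (No ECE, case), d = 303.
OR = (a·d)/(b·c) = (91 × 303) / (2188 × 89) = 27573 / 194732 = 0.14159
Exposure is associated with lower odds of grade retention (OR = 0.14 < 1).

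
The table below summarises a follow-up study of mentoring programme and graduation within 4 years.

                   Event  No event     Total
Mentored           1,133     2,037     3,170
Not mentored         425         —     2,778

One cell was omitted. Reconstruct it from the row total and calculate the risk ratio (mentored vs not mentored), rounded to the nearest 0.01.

2.34

The missing cell is in the unexposed row: 2778 − 425 = 2353.
So a = 1133, b = 2037, c = 425, d = 2353.
RR = [a/(a+b)] / [c/(c+d)] = (1133/3170) / (425/2778) = 0.35741/0.15299 = 2.33622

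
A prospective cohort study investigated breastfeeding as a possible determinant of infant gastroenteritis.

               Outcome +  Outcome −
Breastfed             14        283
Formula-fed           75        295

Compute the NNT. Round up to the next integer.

7

Risk in treated group = 14/297 = 0.04714; risk in control = 75/370 = 0.20270.
Absolute risk reduction = 0.20270 − 0.04714 = 0.15556
NNT = 1 / ARR = 1 / 0.15556 = 6.428 → round up → 7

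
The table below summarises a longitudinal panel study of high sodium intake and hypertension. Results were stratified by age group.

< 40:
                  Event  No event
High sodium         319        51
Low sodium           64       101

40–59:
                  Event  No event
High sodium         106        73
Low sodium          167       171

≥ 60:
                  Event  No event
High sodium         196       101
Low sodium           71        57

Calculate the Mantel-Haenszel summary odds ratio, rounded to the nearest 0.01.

OR_MH = Σ(aᵢdᵢ/nᵢ) / Σ(bᵢcᵢ/nᵢ), where nᵢ is the stratum total.
Stratum 1 (< 40): n = 535; a·d/n = 319·101/535 = 60.2224; b·c/n = 51·64/535 = 6.1009
Stratum 2 (40–59): n = 517; a·d/n = 106·171/517 = 35.0600; b·c/n = 73·167/517 = 23.5803
Stratum 3 (≥ 60): n = 425; a·d/n = 196·57/425 = 26.2871; b·c/n = 101·71/425 = 16.8729
OR_MH = (60.2224 + 35.0600 + 26.2871) / (6.1009 + 23.5803 + 16.8729) = 121.5695 / 46.5541 = 2.61136

2.61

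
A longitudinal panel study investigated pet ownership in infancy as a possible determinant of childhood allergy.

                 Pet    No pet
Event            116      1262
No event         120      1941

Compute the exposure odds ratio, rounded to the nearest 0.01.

Reading the table with exposure as columns: a = 116 (Pet, case), b = 120 (Pet, non-case), c = 1262 (No pet, case), d = 1941.
OR = (a·d)/(b·c) = (116 × 1941) / (120 × 1262) = 225156 / 151440 = 1.48677
The odds of childhood allergy are about 1.49 times as high in the pet group.

1.49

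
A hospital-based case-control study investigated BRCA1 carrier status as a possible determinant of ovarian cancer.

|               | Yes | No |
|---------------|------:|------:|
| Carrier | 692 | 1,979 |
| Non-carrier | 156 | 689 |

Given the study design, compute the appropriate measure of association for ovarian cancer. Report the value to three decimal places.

Cells: a = 692, b = 1979, c = 156, d = 689.
This is a hospital-based case-control study: participants were sampled on outcome status, so risks in the source population cannot be estimated directly — relative risk is not valid here. The odds ratio is the appropriate measure.
OR = (a·d)/(b·c) = (692 × 689) / (1979 × 156) = 476788 / 308724 = 1.54438

1.544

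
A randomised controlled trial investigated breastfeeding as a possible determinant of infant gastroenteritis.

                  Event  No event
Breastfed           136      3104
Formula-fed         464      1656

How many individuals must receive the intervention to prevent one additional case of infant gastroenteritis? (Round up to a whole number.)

6

Risk in treated group = 136/3240 = 0.04198; risk in control = 464/2120 = 0.21887.
Absolute risk reduction = 0.21887 − 0.04198 = 0.17689
NNT = 1 / ARR = 1 / 0.17689 = 5.653 → round up → 6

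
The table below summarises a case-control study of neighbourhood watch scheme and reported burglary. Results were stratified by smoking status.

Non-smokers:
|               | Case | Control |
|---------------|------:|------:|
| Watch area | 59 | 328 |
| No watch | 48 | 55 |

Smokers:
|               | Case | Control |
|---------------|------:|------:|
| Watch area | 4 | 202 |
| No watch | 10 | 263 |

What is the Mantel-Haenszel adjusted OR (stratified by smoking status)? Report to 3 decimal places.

0.243

OR_MH = Σ(aᵢdᵢ/nᵢ) / Σ(bᵢcᵢ/nᵢ), where nᵢ is the stratum total.
Stratum 1 (Non-smokers): n = 490; a·d/n = 59·55/490 = 6.6224; b·c/n = 328·48/490 = 32.1306
Stratum 2 (Smokers): n = 479; a·d/n = 4·263/479 = 2.1962; b·c/n = 202·10/479 = 4.2171
OR_MH = (6.6224 + 2.1962) / (32.1306 + 4.2171) = 8.8187 / 36.3477 = 0.24262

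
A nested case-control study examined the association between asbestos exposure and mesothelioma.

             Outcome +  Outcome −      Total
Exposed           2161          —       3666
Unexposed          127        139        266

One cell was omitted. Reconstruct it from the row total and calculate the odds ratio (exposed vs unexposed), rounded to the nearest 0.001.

The missing cell is in the exposed row: 3666 − 2161 = 1505.
So a = 2161, b = 1505, c = 127, d = 139.
OR = (a·d)/(b·c) = (2161 × 139) / (1505 × 127) = 300379 / 191135 = 1.57155

1.572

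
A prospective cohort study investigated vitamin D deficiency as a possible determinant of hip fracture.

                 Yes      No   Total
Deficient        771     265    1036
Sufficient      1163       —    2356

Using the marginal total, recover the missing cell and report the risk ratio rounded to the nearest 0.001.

The missing cell is in the unexposed row: 2356 − 1163 = 1193.
So a = 771, b = 265, c = 1163, d = 1193.
RR = [a/(a+b)] / [c/(c+d)] = (771/1036) / (1163/2356) = 0.74421/0.49363 = 1.50761

1.508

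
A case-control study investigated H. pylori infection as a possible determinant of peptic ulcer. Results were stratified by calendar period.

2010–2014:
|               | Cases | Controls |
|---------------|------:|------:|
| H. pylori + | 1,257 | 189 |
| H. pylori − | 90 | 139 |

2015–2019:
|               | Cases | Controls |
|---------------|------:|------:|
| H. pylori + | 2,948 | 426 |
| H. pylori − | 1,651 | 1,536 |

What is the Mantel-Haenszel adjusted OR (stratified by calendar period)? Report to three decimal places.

6.770

OR_MH = Σ(aᵢdᵢ/nᵢ) / Σ(bᵢcᵢ/nᵢ), where nᵢ is the stratum total.
Stratum 1 (2010–2014): n = 1675; a·d/n = 1257·139/1675 = 104.3122; b·c/n = 189·90/1675 = 10.1552
Stratum 2 (2015–2019): n = 6561; a·d/n = 2948·1536/6561 = 690.1582; b·c/n = 426·1651/6561 = 107.1980
OR_MH = (104.3122 + 690.1582) / (10.1552 + 107.1980) = 794.4704 / 117.3532 = 6.76991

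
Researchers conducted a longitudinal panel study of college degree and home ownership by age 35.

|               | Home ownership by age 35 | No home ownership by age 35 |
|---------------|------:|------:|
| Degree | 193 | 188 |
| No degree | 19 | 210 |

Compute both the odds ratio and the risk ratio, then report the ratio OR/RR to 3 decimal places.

1.858

Cells: a = 193, b = 188, c = 19, d = 210.
OR = (193·210)/(188·19) = 40530/3572 = 11.34658
Risk in exposed = 193/381 = 0.50656; risk in unexposed = 19/229 = 0.08297; RR = 6.10540
OR/RR = 11.34658 / 6.10540 = 1.85845
The outcome is not rare, so the OR lies further from 1 than the RR.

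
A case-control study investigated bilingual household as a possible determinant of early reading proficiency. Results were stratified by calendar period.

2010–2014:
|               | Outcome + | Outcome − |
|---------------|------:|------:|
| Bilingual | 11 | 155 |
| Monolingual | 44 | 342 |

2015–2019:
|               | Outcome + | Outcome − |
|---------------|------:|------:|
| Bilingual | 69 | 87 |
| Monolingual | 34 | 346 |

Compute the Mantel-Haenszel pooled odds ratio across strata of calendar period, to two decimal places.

2.87

OR_MH = Σ(aᵢdᵢ/nᵢ) / Σ(bᵢcᵢ/nᵢ), where nᵢ is the stratum total.
Stratum 1 (2010–2014): n = 552; a·d/n = 11·342/552 = 6.8152; b·c/n = 155·44/552 = 12.3551
Stratum 2 (2015–2019): n = 536; a·d/n = 69·346/536 = 44.5410; b·c/n = 87·34/536 = 5.5187
OR_MH = (6.8152 + 44.5410) / (12.3551 + 5.5187) = 51.3563 / 17.8737 = 2.87328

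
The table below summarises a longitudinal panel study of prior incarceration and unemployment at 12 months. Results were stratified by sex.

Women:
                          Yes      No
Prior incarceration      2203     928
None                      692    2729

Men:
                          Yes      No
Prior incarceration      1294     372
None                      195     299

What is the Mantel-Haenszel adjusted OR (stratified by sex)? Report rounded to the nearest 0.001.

OR_MH = Σ(aᵢdᵢ/nᵢ) / Σ(bᵢcᵢ/nᵢ), where nᵢ is the stratum total.
Stratum 1 (Women): n = 6552; a·d/n = 2203·2729/6552 = 917.5804; b·c/n = 928·692/6552 = 98.0122
Stratum 2 (Men): n = 2160; a·d/n = 1294·299/2160 = 179.1231; b·c/n = 372·195/2160 = 33.5833
OR_MH = (917.5804 + 179.1231) / (98.0122 + 33.5833) = 1096.7036 / 131.5955 = 8.33390

8.334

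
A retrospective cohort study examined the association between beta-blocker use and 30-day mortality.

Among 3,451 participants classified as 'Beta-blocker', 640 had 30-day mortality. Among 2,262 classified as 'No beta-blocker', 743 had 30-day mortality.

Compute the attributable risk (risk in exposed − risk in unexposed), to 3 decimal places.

From the description: a = 640, b = 2811, c = 743, d = 1519.
Risk in exposed = 640/3451 = 0.185453; risk in unexposed = 743/2262 = 0.328470.
Risk difference = 0.185453 − 0.328470 = -0.143017

-0.143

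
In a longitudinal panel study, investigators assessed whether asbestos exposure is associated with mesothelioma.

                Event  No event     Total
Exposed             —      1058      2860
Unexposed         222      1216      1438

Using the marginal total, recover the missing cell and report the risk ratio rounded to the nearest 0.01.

The missing cell is in the exposed row: 2860 − 1058 = 1802.
So a = 1802, b = 1058, c = 222, d = 1216.
RR = [a/(a+b)] / [c/(c+d)] = (1802/2860) / (222/1438) = 0.63007/0.15438 = 4.08126

4.08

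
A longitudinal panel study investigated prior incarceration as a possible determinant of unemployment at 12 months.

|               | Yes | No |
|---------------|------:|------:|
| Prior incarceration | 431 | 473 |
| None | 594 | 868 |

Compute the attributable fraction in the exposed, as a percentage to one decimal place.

Cells: a = 431, b = 473, c = 594, d = 868.
Risk in exposed = 431/904 = 0.47677; risk in unexposed = 594/1462 = 0.40629.
RR = 0.47677/0.40629 = 1.17346
AR% = (RR − 1)/RR × 100 = (1.17346 − 1)/1.17346 × 100 = 14.7822%

14.8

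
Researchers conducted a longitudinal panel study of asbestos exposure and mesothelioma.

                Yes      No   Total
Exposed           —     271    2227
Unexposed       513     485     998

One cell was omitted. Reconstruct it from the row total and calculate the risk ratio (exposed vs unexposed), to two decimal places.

1.71

The missing cell is in the exposed row: 2227 − 271 = 1956.
So a = 1956, b = 271, c = 513, d = 485.
RR = [a/(a+b)] / [c/(c+d)] = (1956/2227) / (513/998) = 0.87831/0.51403 = 1.70868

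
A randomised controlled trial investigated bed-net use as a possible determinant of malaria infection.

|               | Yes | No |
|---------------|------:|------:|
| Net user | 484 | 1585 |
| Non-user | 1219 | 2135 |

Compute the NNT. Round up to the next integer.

8

Risk in treated group = 484/2069 = 0.23393; risk in control = 1219/3354 = 0.36345.
Absolute risk reduction = 0.36345 − 0.23393 = 0.12952
NNT = 1 / ARR = 1 / 0.12952 = 7.721 → round up → 8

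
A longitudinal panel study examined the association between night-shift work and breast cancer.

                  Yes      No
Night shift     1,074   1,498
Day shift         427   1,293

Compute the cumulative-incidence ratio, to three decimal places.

Cells: a = 1074, b = 1498, c = 427, d = 1293.
Risk in exposed = 1074/2572 = 0.41757; risk in unexposed = 427/1720 = 0.24826.
RR = 0.41757 / 0.24826 = 1.68203
The risk among the exposed is 1.68 times that among the unexposed.

1.682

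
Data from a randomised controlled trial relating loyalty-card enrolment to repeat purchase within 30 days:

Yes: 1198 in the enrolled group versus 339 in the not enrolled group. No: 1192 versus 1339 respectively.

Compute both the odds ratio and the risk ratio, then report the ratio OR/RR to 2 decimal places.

1.60

From the description: a = 1198, b = 1192, c = 339, d = 1339.
OR = (1198·1339)/(1192·339) = 1604122/404088 = 3.96973
Risk in exposed = 1198/2390 = 0.50126; risk in unexposed = 339/1678 = 0.20203; RR = 2.48114
OR/RR = 3.96973 / 2.48114 = 1.59996
The outcome is not rare, so the OR lies further from 1 than the RR.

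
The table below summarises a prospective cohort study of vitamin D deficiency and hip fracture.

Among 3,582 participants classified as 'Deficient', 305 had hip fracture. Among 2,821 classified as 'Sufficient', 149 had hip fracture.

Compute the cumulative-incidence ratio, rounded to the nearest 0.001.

From the description: a = 305, b = 3277, c = 149, d = 2672.
Risk in exposed = 305/3582 = 0.08515; risk in unexposed = 149/2821 = 0.05282.
RR = 0.08515 / 0.05282 = 1.61210
The risk among the exposed is 1.61 times that among the unexposed.

1.612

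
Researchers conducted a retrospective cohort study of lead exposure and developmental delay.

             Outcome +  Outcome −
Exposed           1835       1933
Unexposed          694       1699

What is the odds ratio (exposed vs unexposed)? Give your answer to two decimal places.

2.32

Cells: a = 1835, b = 1933, c = 694, d = 1699.
OR = (a·d)/(b·c) = (1835 × 1699) / (1933 × 694) = 3117665 / 1341502 = 2.32401
The odds of developmental delay are about 2.32 times as high in the exposed group.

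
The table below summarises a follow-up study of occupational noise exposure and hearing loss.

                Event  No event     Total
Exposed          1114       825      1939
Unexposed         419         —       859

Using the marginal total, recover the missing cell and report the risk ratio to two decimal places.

The missing cell is in the unexposed row: 859 − 419 = 440.
So a = 1114, b = 825, c = 419, d = 440.
RR = [a/(a+b)] / [c/(c+d)] = (1114/1939) / (419/859) = 0.57452/0.48778 = 1.17784

1.18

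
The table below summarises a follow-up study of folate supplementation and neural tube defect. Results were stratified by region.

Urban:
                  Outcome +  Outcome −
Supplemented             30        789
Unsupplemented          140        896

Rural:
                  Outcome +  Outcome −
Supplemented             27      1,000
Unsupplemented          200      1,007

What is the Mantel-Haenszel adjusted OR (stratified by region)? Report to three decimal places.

OR_MH = Σ(aᵢdᵢ/nᵢ) / Σ(bᵢcᵢ/nᵢ), where nᵢ is the stratum total.
Stratum 1 (Urban): n = 1855; a·d/n = 30·896/1855 = 14.4906; b·c/n = 789·140/1855 = 59.5472
Stratum 2 (Rural): n = 2234; a·d/n = 27·1007/2234 = 12.1705; b·c/n = 1000·200/2234 = 89.5255
OR_MH = (14.4906 + 12.1705) / (59.5472 + 89.5255) = 26.6611 / 149.0727 = 0.17885

0.179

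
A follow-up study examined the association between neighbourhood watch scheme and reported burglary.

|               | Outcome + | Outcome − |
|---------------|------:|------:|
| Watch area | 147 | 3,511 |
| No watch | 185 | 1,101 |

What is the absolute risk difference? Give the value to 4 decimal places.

-0.1037

Cells: a = 147, b = 3511, c = 185, d = 1101.
Risk in exposed = 147/3658 = 0.040186; risk in unexposed = 185/1286 = 0.143857.
Risk difference = 0.040186 − 0.143857 = -0.103671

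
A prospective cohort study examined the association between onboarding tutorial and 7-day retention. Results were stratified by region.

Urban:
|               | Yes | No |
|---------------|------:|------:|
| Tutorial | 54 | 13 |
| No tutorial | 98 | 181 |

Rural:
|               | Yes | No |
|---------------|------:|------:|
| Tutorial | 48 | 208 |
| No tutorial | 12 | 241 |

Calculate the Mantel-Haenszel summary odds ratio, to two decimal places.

OR_MH = Σ(aᵢdᵢ/nᵢ) / Σ(bᵢcᵢ/nᵢ), where nᵢ is the stratum total.
Stratum 1 (Urban): n = 346; a·d/n = 54·181/346 = 28.2486; b·c/n = 13·98/346 = 3.6821
Stratum 2 (Rural): n = 509; a·d/n = 48·241/509 = 22.7269; b·c/n = 208·12/509 = 4.9037
OR_MH = (28.2486 + 22.7269) / (3.6821 + 4.9037) = 50.9755 / 8.5858 = 5.93717

5.94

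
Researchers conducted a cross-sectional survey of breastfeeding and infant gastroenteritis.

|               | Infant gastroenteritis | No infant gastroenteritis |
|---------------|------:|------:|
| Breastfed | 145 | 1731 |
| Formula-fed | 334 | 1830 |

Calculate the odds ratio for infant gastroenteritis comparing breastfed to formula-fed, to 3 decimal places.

0.459

Cells: a = 145, b = 1731, c = 334, d = 1830.
OR = (a·d)/(b·c) = (145 × 1830) / (1731 × 334) = 265350 / 578154 = 0.45896
Exposure is associated with lower odds of infant gastroenteritis (OR = 0.46 < 1).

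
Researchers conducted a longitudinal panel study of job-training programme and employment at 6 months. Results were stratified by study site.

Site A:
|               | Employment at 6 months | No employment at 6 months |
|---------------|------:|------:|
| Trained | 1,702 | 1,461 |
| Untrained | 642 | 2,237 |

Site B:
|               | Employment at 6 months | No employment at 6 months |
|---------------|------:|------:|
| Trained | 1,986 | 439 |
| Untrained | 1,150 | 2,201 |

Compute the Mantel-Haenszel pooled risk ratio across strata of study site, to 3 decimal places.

2.397

RR_MH = Σ(aᵢ·n₀ᵢ/nᵢ) / Σ(cᵢ·n₁ᵢ/nᵢ), with n₁ᵢ = aᵢ+bᵢ (exposed), n₀ᵢ = cᵢ+dᵢ (unexposed), nᵢ = n₁ᵢ+n₀ᵢ.
Stratum 1 (Site A): n₁ = 3163, n₀ = 2879, n = 6042; a·n₀/n = 1702·2879/6042 = 810.9993; c·n₁/n = 642·3163/6042 = 336.0884
Stratum 2 (Site B): n₁ = 2425, n₀ = 3351, n = 5776; a·n₀/n = 1986·3351/5776 = 1152.1963; c·n₁/n = 1150·2425/5776 = 482.8168
RR_MH = (810.9993 + 1152.1963) / (336.0884 + 482.8168) = 1963.1957 / 818.9052 = 2.39734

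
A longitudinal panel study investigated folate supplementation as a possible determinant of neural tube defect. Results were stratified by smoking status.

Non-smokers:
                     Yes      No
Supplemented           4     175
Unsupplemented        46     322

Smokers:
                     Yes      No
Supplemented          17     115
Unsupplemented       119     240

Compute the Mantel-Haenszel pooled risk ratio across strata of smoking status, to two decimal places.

RR_MH = Σ(aᵢ·n₀ᵢ/nᵢ) / Σ(cᵢ·n₁ᵢ/nᵢ), with n₁ᵢ = aᵢ+bᵢ (exposed), n₀ᵢ = cᵢ+dᵢ (unexposed), nᵢ = n₁ᵢ+n₀ᵢ.
Stratum 1 (Non-smokers): n₁ = 179, n₀ = 368, n = 547; a·n₀/n = 4·368/547 = 2.6910; c·n₁/n = 46·179/547 = 15.0530
Stratum 2 (Smokers): n₁ = 132, n₀ = 359, n = 491; a·n₀/n = 17·359/491 = 12.4297; c·n₁/n = 119·132/491 = 31.9919
RR_MH = (2.6910 + 12.4297) / (15.0530 + 31.9919) = 15.1208 / 47.0449 = 0.32141

0.32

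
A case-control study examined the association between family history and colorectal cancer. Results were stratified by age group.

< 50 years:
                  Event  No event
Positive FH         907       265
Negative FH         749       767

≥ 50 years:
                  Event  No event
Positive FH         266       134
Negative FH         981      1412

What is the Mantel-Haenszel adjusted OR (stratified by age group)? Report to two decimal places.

3.25

OR_MH = Σ(aᵢdᵢ/nᵢ) / Σ(bᵢcᵢ/nᵢ), where nᵢ is the stratum total.
Stratum 1 (< 50 years): n = 2688; a·d/n = 907·767/2688 = 258.8054; b·c/n = 265·749/2688 = 73.8411
Stratum 2 (≥ 50 years): n = 2793; a·d/n = 266·1412/2793 = 134.4762; b·c/n = 134·981/2793 = 47.0655
OR_MH = (258.8054 + 134.4762) / (73.8411 + 47.0655) = 393.2816 / 120.9067 = 3.25277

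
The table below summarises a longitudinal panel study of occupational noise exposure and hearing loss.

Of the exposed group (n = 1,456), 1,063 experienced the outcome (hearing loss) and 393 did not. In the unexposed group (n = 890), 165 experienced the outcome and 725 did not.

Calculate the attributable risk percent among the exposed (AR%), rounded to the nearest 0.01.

74.61

From the description: a = 1063, b = 393, c = 165, d = 725.
Risk in exposed = 1063/1456 = 0.73008; risk in unexposed = 165/890 = 0.18539.
RR = 0.73008/0.18539 = 3.93802
AR% = (RR − 1)/RR × 100 = (3.93802 − 1)/3.93802 × 100 = 74.6065%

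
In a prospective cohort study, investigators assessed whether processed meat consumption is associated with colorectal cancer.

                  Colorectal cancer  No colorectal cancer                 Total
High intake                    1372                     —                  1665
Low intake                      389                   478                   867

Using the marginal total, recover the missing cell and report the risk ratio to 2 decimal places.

1.84

The missing cell is in the exposed row: 1665 − 1372 = 293.
So a = 1372, b = 293, c = 389, d = 478.
RR = [a/(a+b)] / [c/(c+d)] = (1372/1665) / (389/867) = 0.82402/0.44867 = 1.83658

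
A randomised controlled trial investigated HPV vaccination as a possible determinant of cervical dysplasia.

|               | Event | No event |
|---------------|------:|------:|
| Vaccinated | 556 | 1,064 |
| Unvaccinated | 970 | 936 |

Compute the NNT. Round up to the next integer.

Risk in treated group = 556/1620 = 0.34321; risk in control = 970/1906 = 0.50892.
Absolute risk reduction = 0.50892 − 0.34321 = 0.16571
NNT = 1 / ARR = 1 / 0.16571 = 6.035 → round up → 7

7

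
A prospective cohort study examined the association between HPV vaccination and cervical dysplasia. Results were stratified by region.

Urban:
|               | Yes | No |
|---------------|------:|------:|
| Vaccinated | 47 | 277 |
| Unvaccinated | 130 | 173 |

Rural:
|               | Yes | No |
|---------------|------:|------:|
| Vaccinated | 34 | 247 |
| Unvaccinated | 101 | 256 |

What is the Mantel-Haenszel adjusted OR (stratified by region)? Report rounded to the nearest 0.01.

OR_MH = Σ(aᵢdᵢ/nᵢ) / Σ(bᵢcᵢ/nᵢ), where nᵢ is the stratum total.
Stratum 1 (Urban): n = 627; a·d/n = 47·173/627 = 12.9681; b·c/n = 277·130/627 = 57.4322
Stratum 2 (Rural): n = 638; a·d/n = 34·256/638 = 13.6426; b·c/n = 247·101/638 = 39.1019
OR_MH = (12.9681 + 13.6426) / (57.4322 + 39.1019) = 26.6107 / 96.5341 = 0.27566

0.28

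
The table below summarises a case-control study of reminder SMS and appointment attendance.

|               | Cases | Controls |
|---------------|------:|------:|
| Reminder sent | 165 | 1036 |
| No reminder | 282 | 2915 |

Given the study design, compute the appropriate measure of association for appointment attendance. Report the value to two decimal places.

Cells: a = 165, b = 1036, c = 282, d = 2915.
This is a case-control study: participants were sampled on outcome status, so risks in the source population cannot be estimated directly — relative risk is not valid here. The odds ratio is the appropriate measure.
OR = (a·d)/(b·c) = (165 × 2915) / (1036 × 282) = 480975 / 292152 = 1.64632

1.65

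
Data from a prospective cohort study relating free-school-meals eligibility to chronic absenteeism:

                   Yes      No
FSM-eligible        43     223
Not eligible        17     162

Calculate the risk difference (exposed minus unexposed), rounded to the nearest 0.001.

0.067

Cells: a = 43, b = 223, c = 17, d = 162.
Risk in exposed = 43/266 = 0.161654; risk in unexposed = 17/179 = 0.094972.
Risk difference = 0.161654 − 0.094972 = 0.066682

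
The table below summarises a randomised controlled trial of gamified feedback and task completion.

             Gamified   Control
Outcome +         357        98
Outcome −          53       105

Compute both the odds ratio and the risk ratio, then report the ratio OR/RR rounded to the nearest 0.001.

Reading the table with exposure as columns: a = 357 (Gamified, case), b = 53 (Gamified, non-case), c = 98 (Control, case), d = 105.
OR = (357·105)/(53·98) = 37485/5194 = 7.21698
Risk in exposed = 357/410 = 0.87073; risk in unexposed = 98/203 = 0.48276; RR = 1.80366
OR/RR = 7.21698 / 1.80366 = 4.00130
The outcome is not rare, so the OR lies further from 1 than the RR.

4.001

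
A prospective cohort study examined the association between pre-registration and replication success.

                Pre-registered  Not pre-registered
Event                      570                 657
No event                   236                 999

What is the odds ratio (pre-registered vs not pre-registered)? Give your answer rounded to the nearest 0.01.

3.67

Reading the table with exposure as columns: a = 570 (Pre-registered, case), b = 236 (Pre-registered, non-case), c = 657 (Not pre-registered, case), d = 999.
OR = (a·d)/(b·c) = (570 × 999) / (236 × 657) = 569430 / 155052 = 3.67251
The odds of replication success are about 3.67 times as high in the pre-registered group.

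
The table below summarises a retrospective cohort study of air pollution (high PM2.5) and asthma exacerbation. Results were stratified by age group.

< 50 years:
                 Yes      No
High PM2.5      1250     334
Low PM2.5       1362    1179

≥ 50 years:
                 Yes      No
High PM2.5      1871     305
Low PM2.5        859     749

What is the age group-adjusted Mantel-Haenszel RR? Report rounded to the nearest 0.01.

RR_MH = Σ(aᵢ·n₀ᵢ/nᵢ) / Σ(cᵢ·n₁ᵢ/nᵢ), with n₁ᵢ = aᵢ+bᵢ (exposed), n₀ᵢ = cᵢ+dᵢ (unexposed), nᵢ = n₁ᵢ+n₀ᵢ.
Stratum 1 (< 50 years): n₁ = 1584, n₀ = 2541, n = 4125; a·n₀/n = 1250·2541/4125 = 770.0000; c·n₁/n = 1362·1584/4125 = 523.0080
Stratum 2 (≥ 50 years): n₁ = 2176, n₀ = 1608, n = 3784; a·n₀/n = 1871·1608/3784 = 795.0761; c·n₁/n = 859·2176/3784 = 493.9704
RR_MH = (770.0000 + 795.0761) / (523.0080 + 493.9704) = 1565.0761 / 1016.9784 = 1.53895

1.54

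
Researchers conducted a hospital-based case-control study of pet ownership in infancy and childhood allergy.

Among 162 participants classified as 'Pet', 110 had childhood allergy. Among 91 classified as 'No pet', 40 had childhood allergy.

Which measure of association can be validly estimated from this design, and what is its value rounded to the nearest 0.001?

From the description: a = 110, b = 52, c = 40, d = 51.
This is a hospital-based case-control study: participants were sampled on outcome status, so risks in the source population cannot be estimated directly — relative risk is not valid here. The odds ratio is the appropriate measure.
OR = (a·d)/(b·c) = (110 × 51) / (52 × 40) = 5610 / 2080 = 2.69712

2.697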